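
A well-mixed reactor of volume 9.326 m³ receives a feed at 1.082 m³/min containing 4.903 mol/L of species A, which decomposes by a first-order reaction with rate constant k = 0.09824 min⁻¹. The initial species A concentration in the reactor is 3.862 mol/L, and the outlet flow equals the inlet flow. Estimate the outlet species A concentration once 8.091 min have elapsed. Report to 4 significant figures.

Species balance: V dC/dt = Q C_in − Q C − k V C.
dC/dt = (Q/V) C_in − (Q/V + k) C; effective rate a = Q/V + k = 0.116020 + 0.09824 = 0.214260 min⁻¹.
C_ss = Q C_in/(Q + kV) = 2.65493 mol/L; C(t) = C_ss + (C₀ − C_ss) e^(−a t).
C(8.091) = 2.65493 + (1.20707)·e^(−0.214260·8.091) = 2.65493 + (1.20707)·0.176652 = 2.86816 mol/L.

2.868 mol/L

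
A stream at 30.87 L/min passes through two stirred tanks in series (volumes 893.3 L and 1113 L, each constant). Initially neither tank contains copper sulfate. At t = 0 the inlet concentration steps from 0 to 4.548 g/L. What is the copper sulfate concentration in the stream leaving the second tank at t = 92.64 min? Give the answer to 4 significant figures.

Time constants: τᵢ = Vᵢ/Q for each well-mixed tank.
τ₁ = 893.3/30.87 = 28.9375 min; τ₂ = 1113/30.87 = 36.0544 min.
Solving the cascade with C₁(0)=C₂(0)=0 gives C₂(t) = C_in[1 − (τ₁ e^(−t/τ₁) − τ₂ e^(−t/τ₂))/(τ₁ − τ₂)].
At t = 92.64: e^(−t/τ₁) = 0.0407058, e^(−t/τ₂) = 0.0765777.
C₂ = 4.548·[1 − (28.9375·0.0407058 − 36.0544·0.0765777)/(-7.11694)] = 4.548·0.777567 = 3.53638 g/L.

3.536 g/L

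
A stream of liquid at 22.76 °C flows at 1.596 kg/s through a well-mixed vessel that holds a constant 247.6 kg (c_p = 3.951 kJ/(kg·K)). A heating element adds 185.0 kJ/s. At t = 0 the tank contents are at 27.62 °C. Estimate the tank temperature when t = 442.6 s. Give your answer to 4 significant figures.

M c_p dT/dt = ṁ c_p (T_in − T) + Q̇.
τ = M/ṁ = 155.138 s; T_ss = T_in + Q̇/(ṁ c_p) = 22.76 + 185.0/(1.596·3.951) = 52.0981 °C.
This is linear first-order; T(t) = T_ss + (T₀ − T_ss) e^(−t/τ).
T(442.6) = 52.0981 + (-24.4781)·e^(−442.6/155.138) = 52.0981 + (-24.4781)·0.0576741 = 50.6863 °C.

50.69 °C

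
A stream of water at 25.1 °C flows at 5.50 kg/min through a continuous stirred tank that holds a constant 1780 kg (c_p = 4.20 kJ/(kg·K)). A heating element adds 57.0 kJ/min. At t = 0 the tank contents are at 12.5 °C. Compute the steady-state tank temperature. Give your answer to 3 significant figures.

M c_p dT/dt = ṁ c_p (T_in − T) + Q̇.
At steady state dT/dt = 0 ⇒ T_ss = T_in + Q̇/(ṁ c_p) = 25.1 + 57.0/(5.50·4.20) = 27.568 °C.

27.6 °C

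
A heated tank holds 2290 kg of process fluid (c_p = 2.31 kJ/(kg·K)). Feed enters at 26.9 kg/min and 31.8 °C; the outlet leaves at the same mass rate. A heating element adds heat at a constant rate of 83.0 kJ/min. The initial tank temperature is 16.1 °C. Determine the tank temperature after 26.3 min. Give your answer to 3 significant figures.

Unsteady energy balance on the tank contents: M c_p dT/dt = ṁ c_p (T_in − T) + 83.0.
Rearrange: dT/dt = (T_ss − T)/τ with τ = M/ṁ = 85.130 min and T_ss = T_in + Q̇/(ṁ c_p) = 33.136 °C.
Solution: T(t) = T_ss + (T₀ − T_ss) e^(−t/τ).
T(26.3) = 33.136 + (-17.036)·e^(−26.3/85.130) = 33.136 + (-17.036)·0.73423 = 20.628 °C.

20.6 °C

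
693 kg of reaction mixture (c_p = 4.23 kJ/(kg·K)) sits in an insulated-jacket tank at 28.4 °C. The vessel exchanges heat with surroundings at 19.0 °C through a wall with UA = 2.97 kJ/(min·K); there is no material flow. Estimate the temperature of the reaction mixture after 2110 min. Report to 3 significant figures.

Unsteady energy balance on the tank contents: M c_p dT/dt = −UA(T − T_amb).
dT/dt = (T_ss − T)/τ with T_ss = T_amb = 19.000 °C, τ = M c_p/UA = 693·4.23/2.97 = 987.00 min.
This is linear first-order; T(t) = T_ss + (T₀ − T_ss) e^(−t/τ).
T(2110) = 19.000 + (9.4000)·0.11791 = 20.108 °C.

20.1 °C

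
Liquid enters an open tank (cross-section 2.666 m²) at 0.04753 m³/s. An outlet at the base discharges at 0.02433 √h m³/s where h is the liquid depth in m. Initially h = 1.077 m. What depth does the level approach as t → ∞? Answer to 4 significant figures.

A dh/dt = Q_in − 0.02433 √h. Steady state requires inflow = outflow:
Q_in = 0.02433 √h_ss ⇒ √h_ss = 0.04753/0.02433 = 1.95356.
h_ss = 1.95356² = 3.81638 m. (Since h₀ = 1.077 m < h_ss, the level will rise toward this value.)

3.816 m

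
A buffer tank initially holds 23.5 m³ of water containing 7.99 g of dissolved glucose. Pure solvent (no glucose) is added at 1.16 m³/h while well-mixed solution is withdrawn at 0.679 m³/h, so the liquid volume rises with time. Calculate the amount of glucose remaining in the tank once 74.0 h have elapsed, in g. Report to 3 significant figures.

Let m(t) be the amount of glucose. Volume: V(t) = V₀ + (Q_in − Q_out) t = 23.5 + 0.48100 t; V(74.0) = 59.094 m³.
No glucose enters, so dm/dt = −Q_out · (m/V).
dm/m = −Q_out dt/(V₀ + 0.48100 t); integrating gives ln(m/m₀) = −(Q_out/(Q_in−Q_out)) ln(V/V₀).
m = m₀ (V₀/V)^(Q_out/(Q_in−Q_out)) = 7.99 × (23.5/59.094)^(1.4116) = 2.1738 g.

2.17 g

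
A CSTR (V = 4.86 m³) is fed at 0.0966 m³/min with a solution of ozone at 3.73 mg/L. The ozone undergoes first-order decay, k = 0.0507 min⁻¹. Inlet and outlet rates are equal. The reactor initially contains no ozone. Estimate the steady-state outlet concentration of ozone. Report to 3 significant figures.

1.05 mg/L

Species balance: V dC/dt = Q C_in − Q C − k V C.
At steady state: 0 = Q C_in − (Q + kV) C_ss, so C_ss = Q C_in/(Q + kV).
C_ss = 0.0966·3.73/(0.0966 + 0.0507·4.86) = 0.36032/0.34300 = 1.0505 mg/L.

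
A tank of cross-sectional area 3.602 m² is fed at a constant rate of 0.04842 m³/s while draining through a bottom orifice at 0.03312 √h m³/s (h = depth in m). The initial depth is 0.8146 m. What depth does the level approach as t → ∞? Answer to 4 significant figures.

2.137 m

Volume balance on the tank: A dh/dt = Q_in − 0.03312 √h. At steady state dh/dt = 0:
Q_in = 0.03312 √h_ss ⇒ √h_ss = 0.04842/0.03312 = 1.46196.
h_ss = 1.46196² = 2.13732 m. (Since h₀ = 0.8146 m < h_ss, the level will rise toward this value.)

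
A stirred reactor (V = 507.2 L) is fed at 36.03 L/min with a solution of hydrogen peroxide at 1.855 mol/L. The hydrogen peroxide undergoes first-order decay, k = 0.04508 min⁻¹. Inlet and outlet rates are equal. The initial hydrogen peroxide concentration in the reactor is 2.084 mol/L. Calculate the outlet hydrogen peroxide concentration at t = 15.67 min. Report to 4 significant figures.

Accumulation = in − out − consumed: V dC/dt = Q C_in − Q C − k V C.
dC/dt = (Q/V) C_in − (Q/V + k) C; effective rate a = Q/V + k = 0.0710371 + 0.04508 = 0.116117 min⁻¹.
C_ss = Q C_in/(Q + kV) = 1.13484 mol/L; C(t) = C_ss + (C₀ − C_ss) e^(−a t).
C(15.67) = 1.13484 + (0.949165)·e^(−0.116117·15.67) = 1.13484 + (0.949165)·0.162098 = 1.28869 mol/L.

1.289 mol/L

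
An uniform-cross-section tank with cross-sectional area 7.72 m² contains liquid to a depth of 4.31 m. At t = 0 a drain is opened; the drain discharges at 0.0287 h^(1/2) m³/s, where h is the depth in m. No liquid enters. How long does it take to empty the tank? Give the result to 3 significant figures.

A dh/dt = −Q_out = −0.0287 √h.
Separate and integrate: 2(√h − √h₀) = −(0.0287/A) t.
Tank is empty when √h = 0: t_empty = 2A√h₀/0.0287.
t_empty = 2·7.72·√4.31/0.0287 = 15.440·2.0761/0.0287 = 1116.9 s.

1120 s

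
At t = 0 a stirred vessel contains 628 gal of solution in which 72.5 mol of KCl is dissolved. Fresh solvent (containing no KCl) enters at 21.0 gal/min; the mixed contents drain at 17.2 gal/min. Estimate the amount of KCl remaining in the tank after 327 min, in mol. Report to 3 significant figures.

0.519 mol

Total volume: dV/dt = Q_in − Q_out = 3.8000 gal/min, so V(t) = 628 + 3.8000 t and V(327) = 1870.6 gal.
Species balance (pure solvent in): dm/dt = −Q_out · m/V(t).
dm/m = −Q_out dt/(V₀ + 3.8000 t); integrating gives ln(m/m₀) = −(Q_out/(Q_in−Q_out)) ln(V/V₀).
m = m₀ (V₀/V)^(Q_out/(Q_in−Q_out)) = 72.5 × (628/1870.6)^(4.5263) = 0.51852 mol.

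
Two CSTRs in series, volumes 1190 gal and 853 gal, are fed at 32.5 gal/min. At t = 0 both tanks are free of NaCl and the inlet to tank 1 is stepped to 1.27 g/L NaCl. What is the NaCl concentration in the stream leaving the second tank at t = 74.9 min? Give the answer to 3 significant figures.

0.875 g/L

Time constants: τᵢ = Vᵢ/Q for each well-mixed tank.
τ₁ = 1190/32.5 = 36.615 min; τ₂ = 853/32.5 = 26.246 min.
Tank 1: C₁ = C_in(1 − e^(−t/τ₁)). Tank 2 (τ₁ ≠ τ₂): C₂ = C_in[1 − (τ₁ e^(−t/τ₁) − τ₂ e^(−t/τ₂))/(τ₁ − τ₂)].
At t = 74.9: e^(−t/τ₁) = 0.12930, e^(−t/τ₂) = 0.057628.
C₂ = 1.27·[1 − (36.615·0.12930 − 26.246·0.057628)/(10.369)] = 1.27·0.68927 = 0.87538 g/L.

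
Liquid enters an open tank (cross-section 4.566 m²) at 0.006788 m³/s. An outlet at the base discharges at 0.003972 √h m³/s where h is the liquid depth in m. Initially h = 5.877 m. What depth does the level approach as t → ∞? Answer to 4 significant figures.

Level balance: A dh/dt = 0.006788 − 0.003972 √h. Setting dh/dt = 0:
Q_in = 0.003972 √h_ss ⇒ √h_ss = 0.006788/0.003972 = 1.70896.
h_ss = 1.70896² = 2.92055 m. (Since h₀ = 5.877 m > h_ss, the level will fall toward this value.)

2.921 m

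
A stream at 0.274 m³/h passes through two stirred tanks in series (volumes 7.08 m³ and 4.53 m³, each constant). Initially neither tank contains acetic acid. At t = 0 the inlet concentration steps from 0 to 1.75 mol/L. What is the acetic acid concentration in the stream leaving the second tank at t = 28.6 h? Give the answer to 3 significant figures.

0.695 mol/L

Time constants: τᵢ = Vᵢ/Q for each well-mixed tank.
τ₁ = 7.08/0.274 = 25.839 h; τ₂ = 4.53/0.274 = 16.533 h.
Solving the cascade with C₁(0)=C₂(0)=0 gives C₂(t) = C_in[1 − (τ₁ e^(−t/τ₁) − τ₂ e^(−t/τ₂))/(τ₁ − τ₂)].
At t = 28.6: e^(−t/τ₁) = 0.33060, e^(−t/τ₂) = 0.17730.
C₂ = 1.75·[1 − (25.839·0.33060 − 16.533·0.17730)/(9.3066)] = 1.75·0.39707 = 0.69486 mol/L.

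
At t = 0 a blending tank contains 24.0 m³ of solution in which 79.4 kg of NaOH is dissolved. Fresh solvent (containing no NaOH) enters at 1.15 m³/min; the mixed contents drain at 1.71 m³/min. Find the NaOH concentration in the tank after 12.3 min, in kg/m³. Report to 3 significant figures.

1.65 kg/m³

Let m(t) be the amount of NaOH. Volume: V(t) = V₀ + (Q_in − Q_out) t = 24.0 − 0.56000 t; V(12.3) = 17.112 m³.
Solute balance: dm/dt = 0 − Q_out C = −Q_out m/V(t).
Separate: dm/m = −Q_out dt/V(t) ⇒ ln(m/m₀) = −(Q_out/(Q_in−Q_out)) ln(V/V₀).
m = m₀ (V₀/V)^(Q_out/(Q_in−Q_out)) = 79.4 × (24.0/17.112)^(-3.0536) = 28.263 kg.
C = m/V = 28.263/17.112 = 1.6517 kg/m³.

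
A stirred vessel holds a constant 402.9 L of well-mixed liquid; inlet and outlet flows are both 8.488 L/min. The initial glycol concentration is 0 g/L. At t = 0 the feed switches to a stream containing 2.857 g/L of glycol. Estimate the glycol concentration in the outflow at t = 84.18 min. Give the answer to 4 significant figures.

2.372 g/L

Mass balance on the solute (V constant): V dC/dt = Q(C_in − C).
Time constant τ = V/Q = 402.9/8.488 = 47.4670 min.
C approaches C_in exponentially: C(t) = C_in + (C₀ − C_in) e^(−t/τ).
C(84.18) = 2.857 + (0 − 2.857)·e^(−84.18/47.4670) = 2.857 + (-2.85700)·0.169748 = 2.37203 g/L.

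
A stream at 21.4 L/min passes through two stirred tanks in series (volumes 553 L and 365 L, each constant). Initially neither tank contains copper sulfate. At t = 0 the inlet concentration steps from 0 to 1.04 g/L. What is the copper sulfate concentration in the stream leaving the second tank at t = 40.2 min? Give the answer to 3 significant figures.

Each tank obeys Vᵢ dCᵢ/dt = Q(Cᵢ₋₁ − Cᵢ), so τᵢ = Vᵢ/Q.
τ₁ = 553/21.4 = 25.841 min; τ₂ = 365/21.4 = 17.056 min.
Solving the cascade with C₁(0)=C₂(0)=0 gives C₂(t) = C_in[1 − (τ₁ e^(−t/τ₁) − τ₂ e^(−t/τ₂))/(τ₁ − τ₂)].
At t = 40.2: e^(−t/τ₁) = 0.21105, e^(−t/τ₂) = 0.094710.
C₂ = 1.04·[1 − (25.841·0.21105 − 17.056·0.094710)/(8.7850)] = 1.04·0.56308 = 0.58560 g/L.

0.586 g/L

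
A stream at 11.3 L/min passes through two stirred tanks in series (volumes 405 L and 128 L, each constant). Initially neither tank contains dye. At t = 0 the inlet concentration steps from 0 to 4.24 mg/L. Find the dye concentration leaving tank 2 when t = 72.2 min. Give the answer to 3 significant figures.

Each tank obeys Vᵢ dCᵢ/dt = Q(Cᵢ₋₁ − Cᵢ), so τᵢ = Vᵢ/Q.
τ₁ = 405/11.3 = 35.841 min; τ₂ = 128/11.3 = 11.327 min.
Solving the cascade with C₁(0)=C₂(0)=0 gives C₂(t) = C_in[1 − (τ₁ e^(−t/τ₁) − τ₂ e^(−t/τ₂))/(τ₁ − τ₂)].
At t = 72.2: e^(−t/τ₁) = 0.13339, e^(−t/τ₂) = 0.0017055.
C₂ = 4.24·[1 − (35.841·0.13339 − 11.327·0.0017055)/(24.513)] = 4.24·0.80576 = 3.4164 mg/L.

3.42 mg/L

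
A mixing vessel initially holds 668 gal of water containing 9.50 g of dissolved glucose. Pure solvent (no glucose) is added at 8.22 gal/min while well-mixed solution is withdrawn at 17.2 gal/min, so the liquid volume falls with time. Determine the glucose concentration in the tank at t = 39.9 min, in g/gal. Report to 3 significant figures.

Total volume: dV/dt = Q_in − Q_out = -8.9800 gal/min, so V(t) = 668 − 8.9800 t and V(39.9) = 309.70 gal.
Species balance (pure solvent in): dm/dt = −Q_out · m/V(t).
dm/m = −Q_out dt/(V₀ − 8.9800 t); integrating gives ln(m/m₀) = −(Q_out/(Q_in−Q_out)) ln(V/V₀).
m = m₀ (V₀/V)^(Q_out/(Q_in−Q_out)) = 9.50 × (668/309.70)^(-1.9154) = 2.1792 g.
C = m/V = 2.1792/309.70 = 0.0070366 g/gal.

0.00704 g/gal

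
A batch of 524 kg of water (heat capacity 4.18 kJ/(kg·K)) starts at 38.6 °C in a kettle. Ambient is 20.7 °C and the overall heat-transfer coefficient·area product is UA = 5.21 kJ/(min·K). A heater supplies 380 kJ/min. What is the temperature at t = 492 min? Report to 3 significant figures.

M c_p dT/dt = −UA(T − T_amb) + Q̇.
dT/dt = (T_ss − T)/τ with T_ss = T_amb + Q̇/UA = 20.7 + 380/5.21 = 93.637 °C, τ = M c_p/UA = 524·4.18/5.21 = 420.41 min.
Solution: T(t) = T_ss + (T₀ − T_ss) e^(−t/τ).
T(492) = 93.637 + (-55.037)·0.31028 = 76.560 °C.

76.6 °C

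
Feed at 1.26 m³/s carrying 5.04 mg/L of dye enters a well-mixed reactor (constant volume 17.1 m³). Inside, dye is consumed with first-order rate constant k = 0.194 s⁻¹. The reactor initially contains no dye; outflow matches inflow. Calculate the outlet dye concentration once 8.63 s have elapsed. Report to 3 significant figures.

Species balance: V dC/dt = Q C_in − Q C − k V C.
dC/dt = (Q/V) C_in − (Q/V + k) C; effective rate a = Q/V + k = 0.073684 + 0.194 = 0.26768 s⁻¹.
C_ss = Q C_in/(Q + kV) = 1.3873 mg/L; C(t) = C_ss + (C₀ − C_ss) e^(−a t).
C(8.63) = 1.3873 + (-1.3873)·e^(−0.26768·8.63) = 1.3873 + (-1.3873)·0.099250 = 1.2496 mg/L.

1.25 mg/L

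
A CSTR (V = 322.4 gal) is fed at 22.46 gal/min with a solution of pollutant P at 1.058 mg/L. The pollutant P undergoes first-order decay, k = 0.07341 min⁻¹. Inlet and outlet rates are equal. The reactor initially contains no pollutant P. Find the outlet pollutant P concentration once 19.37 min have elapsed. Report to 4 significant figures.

Species balance: V dC/dt = Q C_in − Q C − k V C.
dC/dt = (Q/V) C_in − (Q/V + k) C; effective rate a = Q/V + k = 0.0696650 + 0.07341 = 0.143075 min⁻¹.
C_ss = Q C_in/(Q + kV) = 0.515153 mg/L; C(t) = C_ss + (C₀ − C_ss) e^(−a t).
C(19.37) = 0.515153 + (-0.515153)·e^(−0.143075·19.37) = 0.515153 + (-0.515153)·0.0625767 = 0.482917 mg/L.

0.4829 mg/L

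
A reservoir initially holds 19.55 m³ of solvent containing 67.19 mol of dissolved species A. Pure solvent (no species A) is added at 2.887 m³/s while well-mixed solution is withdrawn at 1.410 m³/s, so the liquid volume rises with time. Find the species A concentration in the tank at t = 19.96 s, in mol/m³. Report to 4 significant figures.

Let m(t) be the amount of species A. Volume: V(t) = V₀ + (Q_in − Q_out) t = 19.55 + 1.47700 t; V(19.96) = 49.0309 m³.
Species balance (pure solvent in): dm/dt = −Q_out · m/V(t).
Separate: dm/m = −Q_out dt/V(t) ⇒ ln(m/m₀) = −(Q_out/(Q_in−Q_out)) ln(V/V₀).
m = m₀ (V₀/V)^(Q_out/(Q_in−Q_out)) = 67.19 × (19.55/49.0309)^(0.954638) = 27.9316 mol.
C = m/V = 27.9316/49.0309 = 0.569673 mol/m³.

0.5697 mol/m³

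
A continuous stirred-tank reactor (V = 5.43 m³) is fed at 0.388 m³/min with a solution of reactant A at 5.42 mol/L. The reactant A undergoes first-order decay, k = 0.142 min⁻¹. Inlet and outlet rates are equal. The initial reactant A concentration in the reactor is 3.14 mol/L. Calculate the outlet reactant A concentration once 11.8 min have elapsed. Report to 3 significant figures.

1.92 mol/L

Species balance: V dC/dt = Q C_in − Q C − k V C.
dC/dt = (Q/V) C_in − (Q/V + k) C; effective rate a = Q/V + k = 0.071455 + 0.142 = 0.21345 min⁻¹.
C_ss = Q C_in/(Q + kV) = 1.8144 mol/L; C(t) = C_ss + (C₀ − C_ss) e^(−a t).
C(11.8) = 1.8144 + (1.3256)·e^(−0.21345·11.8) = 1.8144 + (1.3256)·0.080559 = 1.9212 mol/L.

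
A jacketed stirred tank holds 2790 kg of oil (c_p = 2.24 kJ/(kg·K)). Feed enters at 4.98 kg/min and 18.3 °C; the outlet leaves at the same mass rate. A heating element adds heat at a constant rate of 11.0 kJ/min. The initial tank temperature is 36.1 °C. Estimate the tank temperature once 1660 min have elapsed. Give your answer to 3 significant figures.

First-law balance (no shaft work): M c_p dT/dt = ṁ c_p (T_in − T) + 11.0.
τ = M/ṁ = 560.24 min; T_ss = T_in + Q̇/(ṁ c_p) = 18.3 + 11.0/(4.98·2.24) = 19.286 °C.
Solution: T(t) = T_ss + (T₀ − T_ss) e^(−t/τ).
T(1660) = 19.286 + (16.814)·e^(−1660/560.24) = 19.286 + (16.814)·0.051663 = 20.155 °C.

20.2 °C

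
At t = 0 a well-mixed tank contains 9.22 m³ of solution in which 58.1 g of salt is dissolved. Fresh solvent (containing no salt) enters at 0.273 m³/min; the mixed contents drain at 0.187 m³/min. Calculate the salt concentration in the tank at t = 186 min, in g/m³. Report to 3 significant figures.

Let m(t) be the amount of salt. Volume: V(t) = V₀ + (Q_in − Q_out) t = 9.22 + 0.086000 t; V(186) = 25.216 m³.
Solute balance: dm/dt = 0 − Q_out C = −Q_out m/V(t).
dm/m = −Q_out dt/(V₀ + 0.086000 t); integrating gives ln(m/m₀) = −(Q_out/(Q_in−Q_out)) ln(V/V₀).
m = m₀ (V₀/V)^(Q_out/(Q_in−Q_out)) = 58.1 × (9.22/25.216)^(2.1744) = 6.5174 g.
C = m/V = 6.5174/25.216 = 0.25846 g/m³.

0.258 g/m³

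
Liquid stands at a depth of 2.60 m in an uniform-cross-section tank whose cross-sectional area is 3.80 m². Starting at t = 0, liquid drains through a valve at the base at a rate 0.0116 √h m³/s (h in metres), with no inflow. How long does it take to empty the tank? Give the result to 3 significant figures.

A dh/dt = −Q_out = −0.0116 √h.
Separate and integrate: 2(√h − √h₀) = −(0.0116/A) t.
Set h = 0: 2√h₀ = (0.0116/A) t_empty ⇒ t_empty = 2A√h₀/0.0116.
t_empty = 2·3.80·√2.60/0.0116 = 7.6000·1.6125/0.0116 = 1056.4 s.

1060 s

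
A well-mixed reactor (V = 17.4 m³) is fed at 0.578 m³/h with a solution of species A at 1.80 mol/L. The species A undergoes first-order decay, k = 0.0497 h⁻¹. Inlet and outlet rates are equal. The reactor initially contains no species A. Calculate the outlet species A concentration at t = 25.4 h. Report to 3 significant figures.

0.633 mol/L

V dC/dt = Q(C_in − C) − k V C.
dC/dt = (Q/V) C_in − (Q/V + k) C; effective rate a = Q/V + k = 0.033218 + 0.0497 = 0.082918 h⁻¹.
C_ss = Q C_in/(Q + kV) = 0.72111 mol/L; C(t) = C_ss + (C₀ − C_ss) e^(−a t).
C(25.4) = 0.72111 + (-0.72111)·e^(−0.082918·25.4) = 0.72111 + (-0.72111)·0.12171 = 0.63334 mol/L.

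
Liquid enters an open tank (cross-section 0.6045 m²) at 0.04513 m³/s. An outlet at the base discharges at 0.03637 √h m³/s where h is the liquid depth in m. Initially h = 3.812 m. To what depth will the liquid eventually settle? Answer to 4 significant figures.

1.540 m

Mass balance (ρ constant): A dh/dt = Q_in − 0.03637 √h. At steady state dh/dt = 0:
Q_in = 0.03637 √h_ss ⇒ √h_ss = 0.04513/0.03637 = 1.24086.
h_ss = 1.24086² = 1.53973 m. (Since h₀ = 3.812 m > h_ss, the level will fall toward this value.)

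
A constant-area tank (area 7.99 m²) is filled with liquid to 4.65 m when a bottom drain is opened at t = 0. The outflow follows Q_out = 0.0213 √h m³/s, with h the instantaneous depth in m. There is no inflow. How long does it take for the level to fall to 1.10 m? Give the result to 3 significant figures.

A dh/dt = −Q_out = −0.0213 √h.
Separate and integrate: 2(√h − √h₀) = −(0.0213/A) t.
t = 2A(√h₀ − √h)/0.0213 = 2·7.99·(√4.65 − √1.10)/0.0213
  = 15.980 × (2.1564 − 1.0488) / 0.0213 = 830.94 s.

831 s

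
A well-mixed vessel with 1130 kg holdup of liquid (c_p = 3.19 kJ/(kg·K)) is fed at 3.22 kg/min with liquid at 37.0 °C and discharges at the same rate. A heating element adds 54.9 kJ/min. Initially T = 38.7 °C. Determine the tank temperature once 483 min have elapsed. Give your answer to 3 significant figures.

41.4 °C

Heat balance on the well-mixed liquid: M c_p dT/dt = ṁ c_p (T_in − T) + 54.9.
τ = M/ṁ = 350.93 min; T_ss = T_in + Q̇/(ṁ c_p) = 37.0 + 54.9/(3.22·3.19) = 42.345 °C.
Integrating: T(t) = T_ss + (T₀ − T_ss) e^(−t/τ).
T(483) = 42.345 + (-3.6447)·e^(−483/350.93) = 42.345 + (-3.6447)·0.25250 = 41.424 °C.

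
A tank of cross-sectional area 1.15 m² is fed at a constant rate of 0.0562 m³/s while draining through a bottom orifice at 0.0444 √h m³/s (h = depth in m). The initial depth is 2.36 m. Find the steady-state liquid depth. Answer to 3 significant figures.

1.60 m

Mass balance (ρ constant): A dh/dt = Q_in − 0.0444 √h. At steady state dh/dt = 0:
Q_in = 0.0444 √h_ss ⇒ √h_ss = 0.0562/0.0444 = 1.2658.
h_ss = 1.2658² = 1.6022 m. (Since h₀ = 2.36 m > h_ss, the level will fall toward this value.)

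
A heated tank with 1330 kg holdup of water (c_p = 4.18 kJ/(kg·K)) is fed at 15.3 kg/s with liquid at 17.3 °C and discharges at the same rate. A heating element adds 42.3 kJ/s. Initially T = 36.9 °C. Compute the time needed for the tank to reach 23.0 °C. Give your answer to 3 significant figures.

Heat balance on the well-mixed liquid: M c_p dT/dt = ṁ c_p (T_in − T) + 42.3.
τ = M/ṁ = 86.928 s; T_ss = T_in + Q̇/(ṁ c_p) = 17.961 °C.
T(t) = T_ss + (T₀ − T_ss) e^(−t/τ). Set T = 23.0:
e^(−t/τ) = (23.0 − 17.961)/(36.9 − 17.961) = 0.26605
t = −86.928 · ln(0.26605) = 115.10 s.

115 s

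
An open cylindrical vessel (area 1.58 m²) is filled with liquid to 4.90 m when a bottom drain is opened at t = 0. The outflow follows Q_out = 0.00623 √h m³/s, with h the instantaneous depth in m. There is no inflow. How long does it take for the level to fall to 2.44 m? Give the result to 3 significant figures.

330 s

A dh/dt = −Q_out = −0.00623 √h.
This is separable: 2 d(√h)/dt = −0.00623/A, so √h = √h₀ − (0.00623/(2A)) t.
t = 2A(√h₀ − √h)/0.00623 = 2·1.58·(√4.90 − √2.44)/0.00623
  = 3.1600 × (2.2136 − 1.5620) / 0.00623 = 330.48 s.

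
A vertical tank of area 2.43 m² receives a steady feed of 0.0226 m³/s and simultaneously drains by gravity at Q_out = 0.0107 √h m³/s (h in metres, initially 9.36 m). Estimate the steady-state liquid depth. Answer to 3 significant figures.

4.46 m

Accumulation of liquid (constant cross-section A): A dh/dt = Q_in − 0.0107 √h. At steady state dh/dt = 0:
Q_in = 0.0107 √h_ss ⇒ √h_ss = 0.0226/0.0107 = 2.1121.
h_ss = 2.1121² = 4.4612 m. (Since h₀ = 9.36 m > h_ss, the level will fall toward this value.)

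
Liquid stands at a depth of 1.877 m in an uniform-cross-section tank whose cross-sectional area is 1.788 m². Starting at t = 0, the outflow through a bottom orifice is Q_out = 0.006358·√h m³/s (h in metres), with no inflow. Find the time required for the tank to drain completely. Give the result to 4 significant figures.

770.6 s

A dh/dt = −Q_out = −0.006358 √h.
Separate and integrate: 2(√h − √h₀) = −(0.006358/A) t.
Tank is empty when √h = 0: t_empty = 2A√h₀/0.006358.
t_empty = 2·1.788·√1.877/0.006358 = 3.57600·1.37004/0.006358 = 770.565 s.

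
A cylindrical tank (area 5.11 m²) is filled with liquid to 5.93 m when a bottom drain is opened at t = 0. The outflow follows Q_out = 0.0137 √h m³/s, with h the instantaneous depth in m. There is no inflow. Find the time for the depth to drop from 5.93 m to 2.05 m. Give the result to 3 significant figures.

749 s

Volume balance on the tank: A dh/dt = −0.0137 √h.
This is separable: 2 d(√h)/dt = −0.0137/A, so √h = √h₀ − (0.0137/(2A)) t.
t = 2A(√h₀ − √h)/0.0137 = 2·5.11·(√5.93 − √2.05)/0.0137
  = 10.220 × (2.4352 − 1.4318) / 0.0137 = 748.50 s.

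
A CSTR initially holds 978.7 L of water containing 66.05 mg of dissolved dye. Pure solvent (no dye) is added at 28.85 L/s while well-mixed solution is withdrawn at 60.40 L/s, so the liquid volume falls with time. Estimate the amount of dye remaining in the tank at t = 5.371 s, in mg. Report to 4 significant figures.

45.90 mg

Total volume: dV/dt = Q_in − Q_out = -31.5500 L/s, so V(t) = 978.7 − 31.5500 t and V(5.371) = 809.245 L.
Species balance (pure solvent in): dm/dt = −Q_out · m/V(t).
Separate: dm/m = −Q_out dt/V(t) ⇒ ln(m/m₀) = −(Q_out/(Q_in−Q_out)) ln(V/V₀).
m = m₀ (V₀/V)^(Q_out/(Q_in−Q_out)) = 66.05 × (978.7/809.245)^(-1.91442) = 45.8986 mg.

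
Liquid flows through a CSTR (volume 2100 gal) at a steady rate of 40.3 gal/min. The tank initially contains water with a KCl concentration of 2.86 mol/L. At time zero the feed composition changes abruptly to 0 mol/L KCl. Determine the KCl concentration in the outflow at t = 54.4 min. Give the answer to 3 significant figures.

1.01 mol/L

Transient balance on the dissolved component: V dC/dt = Q(C_in − C).
Time constant τ = V/Q = 2100/40.3 = 52.109 min.
This is linear first-order; C(t) = C_in + (C₀ − C_in) e^(−t/τ).
C(54.4) = 0 + (2.86 − 0)·e^(−54.4/52.109) = 0 + (2.8600)·0.35206 = 1.0069 mol/L.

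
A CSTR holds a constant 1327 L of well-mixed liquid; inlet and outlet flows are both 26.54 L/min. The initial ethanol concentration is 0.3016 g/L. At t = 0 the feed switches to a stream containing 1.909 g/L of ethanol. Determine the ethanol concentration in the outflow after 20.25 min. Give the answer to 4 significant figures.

0.8369 g/L

Accumulation = in − out for the solute gives V dC/dt = Q(C_in − C).
Rewrite as dC/dt + C/τ = C_in/τ, τ = V/Q = 50.0000 min.
Solution: C(t) = C_in + (C₀ − C_in) e^(−t/τ).
C(20.25) = 1.909 + (0.3016 − 1.909)·e^(−20.25/50.0000) = 1.909 + (-1.60740)·0.666977 = 0.836901 g/L.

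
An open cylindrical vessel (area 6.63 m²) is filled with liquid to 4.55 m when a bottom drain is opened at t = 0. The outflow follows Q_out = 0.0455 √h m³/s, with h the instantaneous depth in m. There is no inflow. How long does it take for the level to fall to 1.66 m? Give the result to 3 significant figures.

246 s

With no inflow, A dh/dt = −0.0455 √h.
∫ h^(−1/2) dh = −(0.0455/A) ∫ dt, giving 2√h = 2√h₀ − (0.0455/A) t.
t = 2A(√h₀ − √h)/0.0455 = 2·6.63·(√4.55 − √1.66)/0.0455
  = 13.260 × (2.1331 − 1.2884) / 0.0455 = 246.16 s.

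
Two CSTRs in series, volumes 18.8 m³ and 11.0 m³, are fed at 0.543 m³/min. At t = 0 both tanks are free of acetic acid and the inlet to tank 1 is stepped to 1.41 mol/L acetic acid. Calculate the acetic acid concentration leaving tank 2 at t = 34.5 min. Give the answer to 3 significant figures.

Time constants: τᵢ = Vᵢ/Q for each well-mixed tank.
τ₁ = 18.8/0.543 = 34.622 min; τ₂ = 11.0/0.543 = 20.258 min.
Tank 1: C₁ = C_in(1 − e^(−t/τ₁)). Tank 2 (τ₁ ≠ τ₂): C₂ = C_in[1 − (τ₁ e^(−t/τ₁) − τ₂ e^(−t/τ₂))/(τ₁ − τ₂)].
At t = 34.5: e^(−t/τ₁) = 0.36918, e^(−t/τ₂) = 0.18213.
C₂ = 1.41·[1 − (34.622·0.36918 − 20.258·0.18213)/(14.365)] = 1.41·0.36702 = 0.51750 mol/L.

0.518 mol/L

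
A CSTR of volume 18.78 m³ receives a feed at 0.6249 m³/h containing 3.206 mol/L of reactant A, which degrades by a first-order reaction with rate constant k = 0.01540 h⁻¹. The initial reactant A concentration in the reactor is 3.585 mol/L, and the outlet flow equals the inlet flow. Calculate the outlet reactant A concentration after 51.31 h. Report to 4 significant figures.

Accumulation = in − out − consumed: V dC/dt = Q C_in − Q C − k V C.
This is linear with rate a = Q/V + k = 0.0486748 h⁻¹.
C_ss = Q C_in/(Q + kV) = 2.19167 mol/L; C(t) = C_ss + (C₀ − C_ss) e^(−a t).
C(51.31) = 2.19167 + (1.39333)·e^(−0.0486748·51.31) = 2.19167 + (1.39333)·0.0822903 = 2.30633 mol/L.

2.306 mol/L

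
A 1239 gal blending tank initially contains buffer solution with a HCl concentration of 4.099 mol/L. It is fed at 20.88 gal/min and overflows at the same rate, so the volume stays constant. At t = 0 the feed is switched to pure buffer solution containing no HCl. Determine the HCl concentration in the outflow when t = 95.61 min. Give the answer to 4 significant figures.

Species balance on the tank: V dC/dt = Q(C_in − C).
So dC/dt = (C_in − C)/τ with τ = V/Q = 1239/20.88 = 59.3391 min.
This is linear first-order; C(t) = C_in + (C₀ − C_in) e^(−t/τ).
C(95.61) = 0 + (4.099 − 0)·e^(−95.61/59.3391) = 0 + (4.09900)·0.199638 = 0.818317 mol/L.

0.8183 mol/L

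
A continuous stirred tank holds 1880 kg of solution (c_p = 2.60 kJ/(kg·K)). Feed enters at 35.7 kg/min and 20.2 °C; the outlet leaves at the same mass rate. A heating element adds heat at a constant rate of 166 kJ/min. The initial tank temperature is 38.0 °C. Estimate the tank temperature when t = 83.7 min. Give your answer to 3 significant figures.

25.3 °C

M c_p dT/dt = ṁ c_p (T_in − T) + Q̇.
τ = M/ṁ = 52.661 min; T_ss = T_in + Q̇/(ṁ c_p) = 20.2 + 166/(35.7·2.60) = 21.988 °C.
This is linear first-order; T(t) = T_ss + (T₀ − T_ss) e^(−t/τ).
T(83.7) = 21.988 + (16.012)·e^(−83.7/52.661) = 21.988 + (16.012)·0.20405 = 25.256 °C.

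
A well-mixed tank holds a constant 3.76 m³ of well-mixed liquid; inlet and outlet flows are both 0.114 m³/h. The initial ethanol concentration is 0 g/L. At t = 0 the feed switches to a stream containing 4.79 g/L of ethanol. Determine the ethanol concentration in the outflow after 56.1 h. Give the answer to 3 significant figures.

3.92 g/L

Transient balance on the dissolved component: V dC/dt = Q(C_in − C).
So dC/dt = (C_in − C)/τ with τ = V/Q = 3.76/0.114 = 32.982 h.
C approaches C_in exponentially: C(t) = C_in + (C₀ − C_in) e^(−t/τ).
C(56.1) = 4.79 + (0 − 4.79)·e^(−56.1/32.982) = 4.79 + (-4.7900)·0.18252 = 3.9157 g/L.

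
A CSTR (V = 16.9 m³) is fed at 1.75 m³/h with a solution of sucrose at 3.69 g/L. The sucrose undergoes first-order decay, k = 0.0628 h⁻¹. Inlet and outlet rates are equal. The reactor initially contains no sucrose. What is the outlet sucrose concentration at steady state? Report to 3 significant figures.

Species balance: V dC/dt = Q C_in − Q C − k V C.
At steady state: 0 = Q C_in − (Q + kV) C_ss, so C_ss = Q C_in/(Q + kV).
C_ss = 1.75·3.69/(1.75 + 0.0628·16.9) = 6.4575/2.8113 = 2.2970 g/L.

2.30 g/L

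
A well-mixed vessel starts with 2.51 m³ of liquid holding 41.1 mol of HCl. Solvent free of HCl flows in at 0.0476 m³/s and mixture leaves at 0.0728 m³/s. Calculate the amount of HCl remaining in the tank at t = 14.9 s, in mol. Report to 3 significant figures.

Let m(t) be the amount of HCl. Volume: V(t) = V₀ + (Q_in − Q_out) t = 2.51 − 0.025200 t; V(14.9) = 2.1345 m³.
Species balance (pure solvent in): dm/dt = −Q_out · m/V(t).
Separate: dm/m = −Q_out dt/V(t) ⇒ ln(m/m₀) = −(Q_out/(Q_in−Q_out)) ln(V/V₀).
m = m₀ (V₀/V)^(Q_out/(Q_in−Q_out)) = 41.1 × (2.51/2.1345)^(-2.8889) = 25.736 mol.

25.7 mol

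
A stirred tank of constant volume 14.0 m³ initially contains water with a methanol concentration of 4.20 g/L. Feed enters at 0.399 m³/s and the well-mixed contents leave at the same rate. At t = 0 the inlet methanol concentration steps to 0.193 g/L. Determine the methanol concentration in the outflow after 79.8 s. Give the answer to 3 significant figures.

Species balance on the tank: V dC/dt = Q(C_in − C).
So dC/dt = (C_in − C)/τ with τ = V/Q = 14.0/0.399 = 35.088 s.
C approaches C_in exponentially: C(t) = C_in + (C₀ − C_in) e^(−t/τ).
C(79.8) = 0.193 + (4.20 − 0.193)·e^(−79.8/35.088) = 0.193 + (4.0070)·0.10287 = 0.60520 g/L.

0.605 g/L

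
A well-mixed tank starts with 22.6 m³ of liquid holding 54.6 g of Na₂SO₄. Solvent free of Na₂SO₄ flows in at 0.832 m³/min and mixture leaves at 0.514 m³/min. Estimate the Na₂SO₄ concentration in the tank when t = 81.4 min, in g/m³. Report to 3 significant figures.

0.328 g/m³

Total volume: dV/dt = Q_in − Q_out = 0.31800 m³/min, so V(t) = 22.6 + 0.31800 t and V(81.4) = 48.485 m³.
No Na₂SO₄ enters, so dm/dt = −Q_out · (m/V).
dm/m = −Q_out dt/(V₀ + 0.31800 t); integrating gives ln(m/m₀) = −(Q_out/(Q_in−Q_out)) ln(V/V₀).
m = m₀ (V₀/V)^(Q_out/(Q_in−Q_out)) = 54.6 × (22.6/48.485)^(1.6164) = 15.899 g.
C = m/V = 15.899/48.485 = 0.32792 g/m³.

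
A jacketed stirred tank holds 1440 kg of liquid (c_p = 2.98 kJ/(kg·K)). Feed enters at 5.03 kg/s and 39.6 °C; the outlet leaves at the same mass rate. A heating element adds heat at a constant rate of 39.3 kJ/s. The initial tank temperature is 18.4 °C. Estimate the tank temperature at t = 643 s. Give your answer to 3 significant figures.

39.7 °C

M c_p dT/dt = ṁ c_p (T_in − T) + Q̇.
τ = M/ṁ = 286.28 s; T_ss = T_in + Q̇/(ṁ c_p) = 39.6 + 39.3/(5.03·2.98) = 42.222 °C.
This is linear first-order; T(t) = T_ss + (T₀ − T_ss) e^(−t/τ).
T(643) = 42.222 + (-23.822)·e^(−643/286.28) = 42.222 + (-23.822)·0.10582 = 39.701 °C.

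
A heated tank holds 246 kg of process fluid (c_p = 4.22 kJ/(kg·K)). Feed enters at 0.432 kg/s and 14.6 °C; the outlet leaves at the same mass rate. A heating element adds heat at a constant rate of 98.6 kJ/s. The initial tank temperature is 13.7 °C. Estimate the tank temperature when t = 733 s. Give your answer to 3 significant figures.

53.5 °C

M c_p dT/dt = ṁ c_p (T_in − T) + Q̇.
τ = M/ṁ = 569.44 s; T_ss = T_in + Q̇/(ṁ c_p) = 14.6 + 98.6/(0.432·4.22) = 68.685 °C.
Solution: T(t) = T_ss + (T₀ − T_ss) e^(−t/τ).
T(733) = 68.685 + (-54.985)·e^(−733/569.44) = 68.685 + (-54.985)·0.27604 = 53.507 °C.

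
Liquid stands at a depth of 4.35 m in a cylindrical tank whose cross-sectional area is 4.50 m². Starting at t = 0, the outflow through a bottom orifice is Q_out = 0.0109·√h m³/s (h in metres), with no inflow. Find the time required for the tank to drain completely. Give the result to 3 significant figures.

Accumulation of liquid (constant cross-section A): A dh/dt = −0.0109 √h.
Separate and integrate: 2(√h − √h₀) = −(0.0109/A) t.
Tank is empty when √h = 0: t_empty = 2A√h₀/0.0109.
t_empty = 2·4.50·√4.35/0.0109 = 9.0000·2.0857/0.0109 = 1722.1 s.

1720 s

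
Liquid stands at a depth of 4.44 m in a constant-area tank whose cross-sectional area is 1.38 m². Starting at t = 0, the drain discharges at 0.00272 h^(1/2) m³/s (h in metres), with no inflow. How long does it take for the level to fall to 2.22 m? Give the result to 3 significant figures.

626 s

With no inflow, A dh/dt = −0.00272 √h.
∫ h^(−1/2) dh = −(0.00272/A) ∫ dt, giving 2√h = 2√h₀ − (0.00272/A) t.
t = 2A(√h₀ − √h)/0.00272 = 2·1.38·(√4.44 − √2.22)/0.00272
  = 2.7600 × (2.1071 − 1.4900) / 0.00272 = 626.24 s.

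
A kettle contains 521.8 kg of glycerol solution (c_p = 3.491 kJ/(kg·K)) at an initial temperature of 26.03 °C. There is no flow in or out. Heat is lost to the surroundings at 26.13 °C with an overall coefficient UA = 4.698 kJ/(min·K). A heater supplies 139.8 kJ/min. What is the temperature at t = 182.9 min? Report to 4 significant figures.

37.26 °C

Lumped-capacitance energy balance: M c_p dT/dt = UA(T_amb − T) + Q̇.
dT/dt = (T_ss − T)/τ with T_ss = T_amb + Q̇/UA = 26.13 + 139.8/4.698 = 55.8873 °C, τ = M c_p/UA = 521.8·3.491/4.698 = 387.740 min.
Integrating: T(t) = T_ss + (T₀ − T_ss) e^(−t/τ).
T(182.9) = 55.8873 + (-29.8573)·0.623936 = 37.2583 °C.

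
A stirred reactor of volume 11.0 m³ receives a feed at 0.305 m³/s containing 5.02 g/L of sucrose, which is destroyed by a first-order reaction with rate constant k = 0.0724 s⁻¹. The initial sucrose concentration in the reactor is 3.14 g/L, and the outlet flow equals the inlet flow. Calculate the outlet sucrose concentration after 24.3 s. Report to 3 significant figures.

Species balance: V dC/dt = Q C_in − Q C − k V C.
This is linear with rate a = Q/V + k = 0.10013 s⁻¹.
C_ss = Q C_in/(Q + kV) = 1.3901 g/L; C(t) = C_ss + (C₀ − C_ss) e^(−a t).
C(24.3) = 1.3901 + (1.7499)·e^(−0.10013·24.3) = 1.3901 + (1.7499)·0.087765 = 1.5437 g/L.

1.54 g/L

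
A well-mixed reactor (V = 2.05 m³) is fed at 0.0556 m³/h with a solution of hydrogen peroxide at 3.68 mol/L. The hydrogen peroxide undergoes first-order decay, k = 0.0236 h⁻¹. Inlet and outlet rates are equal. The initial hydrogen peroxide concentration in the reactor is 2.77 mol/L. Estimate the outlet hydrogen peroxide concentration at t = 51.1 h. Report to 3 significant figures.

2.03 mol/L

V dC/dt = Q(C_in − C) − k V C.
This is linear with rate a = Q/V + k = 0.050722 h⁻¹.
C_ss = Q C_in/(Q + kV) = 1.9678 mol/L; C(t) = C_ss + (C₀ − C_ss) e^(−a t).
C(51.1) = 1.9678 + (0.80224)·e^(−0.050722·51.1) = 1.9678 + (0.80224)·0.074878 = 2.0278 mol/L.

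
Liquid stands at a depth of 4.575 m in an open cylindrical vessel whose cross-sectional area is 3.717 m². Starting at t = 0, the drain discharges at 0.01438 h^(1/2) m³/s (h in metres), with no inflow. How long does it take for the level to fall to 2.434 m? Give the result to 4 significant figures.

Mass balance (ρ constant): A dh/dt = −0.01438 √h.
Separate and integrate: 2(√h − √h₀) = −(0.01438/A) t.
t = 2A(√h₀ − √h)/0.01438 = 2·3.717·(√4.575 − √2.434)/0.01438
  = 7.43400 × (2.13892 − 1.56013) / 0.01438 = 299.219 s.

299.2 s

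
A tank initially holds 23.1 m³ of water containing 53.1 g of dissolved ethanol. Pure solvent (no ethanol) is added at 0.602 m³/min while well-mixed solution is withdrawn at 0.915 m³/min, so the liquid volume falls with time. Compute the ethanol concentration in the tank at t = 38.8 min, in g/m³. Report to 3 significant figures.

0.547 g/m³

Total volume: dV/dt = Q_in − Q_out = -0.31300 m³/min, so V(t) = 23.1 − 0.31300 t and V(38.8) = 10.956 m³.
Species balance (pure solvent in): dm/dt = −Q_out · m/V(t).
Separate: dm/m = −Q_out dt/V(t) ⇒ ln(m/m₀) = −(Q_out/(Q_in−Q_out)) ln(V/V₀).
m = m₀ (V₀/V)^(Q_out/(Q_in−Q_out)) = 53.1 × (23.1/10.956)^(-2.9233) = 5.9980 g.
C = m/V = 5.9980/10.956 = 0.54749 g/m³.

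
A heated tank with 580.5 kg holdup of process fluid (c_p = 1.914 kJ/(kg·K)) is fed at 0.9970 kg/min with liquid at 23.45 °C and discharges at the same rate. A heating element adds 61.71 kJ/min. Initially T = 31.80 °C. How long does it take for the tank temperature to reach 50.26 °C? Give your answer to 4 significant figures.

Energy balance: M c_p dT/dt = ṁ c_p (T_in − T) + 61.71.
τ = M/ṁ = 582.247 min; T_ss = T_in + Q̇/(ṁ c_p) = 55.7884 °C.
T(t) = T_ss + (T₀ − T_ss) e^(−t/τ). Set T = 50.26:
e^(−t/τ) = (50.26 − 55.7884)/(31.80 − 55.7884) = 0.230461
t = −582.247 · ln(0.230461) = 854.548 min.

854.5 min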